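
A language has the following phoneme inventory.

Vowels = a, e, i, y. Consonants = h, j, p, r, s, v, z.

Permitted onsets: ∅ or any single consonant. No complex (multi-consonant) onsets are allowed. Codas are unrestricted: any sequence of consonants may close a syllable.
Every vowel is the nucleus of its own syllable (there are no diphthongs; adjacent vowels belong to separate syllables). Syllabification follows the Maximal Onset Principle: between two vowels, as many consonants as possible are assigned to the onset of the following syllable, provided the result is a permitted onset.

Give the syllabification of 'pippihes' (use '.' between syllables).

pip.pi.hes

Nuclei (vowels): i, i, e → 3 syllables.
σ1/σ2 boundary: /pp/ — longest licit onset from the right is /p/, leaving /p/ as coda.
σ2/σ3 boundary: /h/ is a single consonant, so it becomes the next onset.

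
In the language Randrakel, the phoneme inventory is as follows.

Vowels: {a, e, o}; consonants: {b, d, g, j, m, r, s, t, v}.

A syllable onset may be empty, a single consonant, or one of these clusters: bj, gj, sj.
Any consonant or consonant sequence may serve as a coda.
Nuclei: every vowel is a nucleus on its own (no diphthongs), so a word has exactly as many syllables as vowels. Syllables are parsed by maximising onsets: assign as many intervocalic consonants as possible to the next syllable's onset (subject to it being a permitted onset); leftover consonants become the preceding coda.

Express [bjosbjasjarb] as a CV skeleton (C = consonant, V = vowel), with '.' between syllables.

The vowels are o, a, a — 3 nuclei, so 3 syllables.
σ1/σ2 boundary: /sbj/; trying suffixes from longest down, /bj/ is the first permitted one, so coda /s/ | onset /bj/.
σ2/σ3 boundary: /sj/ — entire cluster is a permitted onset → onset /sj/, coda ∅.
Result: bjos.bja.sjarb.
Mapping each syllable to C/V: /bjos/ → CCVC, /bja/ → CCV, /sjarb/ → CCVCC.

CCVC.CCV.CCVCC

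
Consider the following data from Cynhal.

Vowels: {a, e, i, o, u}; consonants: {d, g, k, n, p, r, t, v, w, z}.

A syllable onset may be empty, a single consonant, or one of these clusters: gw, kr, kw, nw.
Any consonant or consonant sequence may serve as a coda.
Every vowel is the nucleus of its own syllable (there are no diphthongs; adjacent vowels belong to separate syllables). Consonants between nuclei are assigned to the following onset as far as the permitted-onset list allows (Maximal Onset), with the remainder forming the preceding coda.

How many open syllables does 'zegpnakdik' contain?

Nuclei (vowels): e, a, i → 3 syllables.
σ1/σ2 boundary: /gpn/; trying suffixes from longest down, /n/ is the first permitted one, so coda /gp/ | onset /n/.
σ2/σ3 boundary: /kd/ — longest licit onset from the right is /d/, leaving /k/ as coda.
Result: zegp.nak.dik.
Classifying each syllable: /zegp/ (closed), /nak/ (closed), /dik/ (closed).
Open syllables: 0.

0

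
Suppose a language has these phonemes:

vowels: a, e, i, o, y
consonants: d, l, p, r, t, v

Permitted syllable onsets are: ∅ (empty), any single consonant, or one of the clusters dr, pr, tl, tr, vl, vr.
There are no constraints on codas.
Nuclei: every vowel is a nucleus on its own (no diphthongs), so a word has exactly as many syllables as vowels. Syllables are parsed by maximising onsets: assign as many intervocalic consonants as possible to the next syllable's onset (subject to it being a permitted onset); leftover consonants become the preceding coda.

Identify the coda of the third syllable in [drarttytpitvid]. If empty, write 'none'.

t

Vowels present: a, y, i, i; each is a nucleus, giving 4 syllables.
Between /a/ (V1) and /y/ (V2): cluster /rtt/ — the longest permitted-onset suffix is /t/; onset = /t/, preceding coda = /rt/.
Between /y/ (V2) and /i/ (V3): /tp/ splits as /t/ + /p/ (/p/ is the longest suffix that is a licit onset).
Between /i/ (V3) and /i/ (V4): cluster /tv/ — the longest permitted-onset suffix is /v/; onset = /v/, preceding coda = /t/.
Syllabification: drart.tyt.pit.vid.
Syllable 3 is /pit/: onset /p/, nucleus /i/, coda /t/.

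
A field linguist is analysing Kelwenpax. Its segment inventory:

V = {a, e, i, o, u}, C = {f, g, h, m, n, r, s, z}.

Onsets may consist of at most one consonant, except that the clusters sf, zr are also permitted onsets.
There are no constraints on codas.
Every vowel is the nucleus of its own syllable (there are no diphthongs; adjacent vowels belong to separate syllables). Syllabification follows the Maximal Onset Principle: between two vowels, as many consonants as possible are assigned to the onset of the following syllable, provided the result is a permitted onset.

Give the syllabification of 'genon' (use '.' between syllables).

ge.non

The vowels are e, o — 2 nuclei, so 2 syllables.
Between /e/ (V1) and /o/ (V2): /n/ → onset of the next syllable (single consonants are always licit onsets).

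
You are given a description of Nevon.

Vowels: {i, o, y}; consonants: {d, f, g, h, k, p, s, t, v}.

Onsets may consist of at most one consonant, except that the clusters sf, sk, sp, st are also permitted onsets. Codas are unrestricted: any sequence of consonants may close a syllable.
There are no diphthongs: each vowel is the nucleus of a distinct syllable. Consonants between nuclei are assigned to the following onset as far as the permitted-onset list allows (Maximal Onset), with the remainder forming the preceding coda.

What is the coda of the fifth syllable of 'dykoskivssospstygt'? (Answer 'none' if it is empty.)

Nuclei (vowels): y, o, i, o, y → 5 syllables.
/y…o/ gap (V1→V2): /k/ is a single consonant, so it becomes the next onset.
/o…i/ gap (V2→V3): cluster /sk/ — /sk/ is itself a permitted onset, so the whole cluster goes right; preceding coda = ∅.
/i…o/ gap (V3→V4): /vss/ splits as /vs/ + /s/ (/s/ is the longest suffix that is a licit onset).
/o…y/ gap (V4→V5): /spst/ — longest licit onset from the right is /st/, leaving /sp/ as coda.
Result: dy.ko.skivs.sosp.stygt.
Syllable 5 is /stygt/: onset /st/, nucleus /y/, coda /gt/.

gt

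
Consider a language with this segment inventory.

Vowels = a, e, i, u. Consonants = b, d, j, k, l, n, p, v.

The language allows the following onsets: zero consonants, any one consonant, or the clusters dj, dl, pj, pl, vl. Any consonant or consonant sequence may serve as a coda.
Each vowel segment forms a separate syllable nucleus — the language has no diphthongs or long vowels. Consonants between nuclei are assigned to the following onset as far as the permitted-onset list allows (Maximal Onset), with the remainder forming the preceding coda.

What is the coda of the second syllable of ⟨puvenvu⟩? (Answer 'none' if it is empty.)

n

The vowels are u, e, u — 3 nuclei, so 3 syllables.
V1 /u/ – V2 /e/: just /v/ — single C goes to the following onset.
V2 /e/ – V3 /u/: cluster /nv/ — the longest permitted-onset suffix is /v/; onset = /v/, preceding coda = /n/.
Result: pu.ven.vu.
Syllable 2 is /ven/: onset /v/, nucleus /e/, coda /n/.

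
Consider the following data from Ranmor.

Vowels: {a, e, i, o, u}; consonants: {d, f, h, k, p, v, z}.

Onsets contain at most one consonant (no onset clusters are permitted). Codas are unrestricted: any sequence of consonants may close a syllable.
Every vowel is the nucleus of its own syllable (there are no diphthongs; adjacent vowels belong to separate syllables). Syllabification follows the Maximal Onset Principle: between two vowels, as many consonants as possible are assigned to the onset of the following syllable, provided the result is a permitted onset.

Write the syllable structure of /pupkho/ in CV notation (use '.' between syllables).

Vowels present: u, o; each is a nucleus, giving 2 syllables.
/u…o/ gap (V1→V2): /pkh/ splits as /pk/ + /h/ (/h/ is the longest suffix that is a licit onset).
Result: pupk.ho.
Mapping each syllable to C/V: /pupk/ → CVCC, /ho/ → CV.

CVCC.CV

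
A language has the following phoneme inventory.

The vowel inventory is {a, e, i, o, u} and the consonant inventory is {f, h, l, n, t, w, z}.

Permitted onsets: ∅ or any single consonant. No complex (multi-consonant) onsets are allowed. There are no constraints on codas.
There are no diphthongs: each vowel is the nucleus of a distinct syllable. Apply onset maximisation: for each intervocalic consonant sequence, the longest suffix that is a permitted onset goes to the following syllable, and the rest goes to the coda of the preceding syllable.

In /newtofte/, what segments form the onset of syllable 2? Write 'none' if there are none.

t

Vowels present: e, o, e; each is a nucleus, giving 3 syllables.
V1 /e/ – V2 /o/: cluster /wt/ — the longest permitted-onset suffix is /t/; onset = /t/, preceding coda = /w/.
V2 /o/ – V3 /e/: /ft/ — longest licit onset from the right is /t/, leaving /f/ as coda.
So the parse is new.tof.te.
Syllable 2 is /tof/: onset /t/, nucleus /o/, coda /f/.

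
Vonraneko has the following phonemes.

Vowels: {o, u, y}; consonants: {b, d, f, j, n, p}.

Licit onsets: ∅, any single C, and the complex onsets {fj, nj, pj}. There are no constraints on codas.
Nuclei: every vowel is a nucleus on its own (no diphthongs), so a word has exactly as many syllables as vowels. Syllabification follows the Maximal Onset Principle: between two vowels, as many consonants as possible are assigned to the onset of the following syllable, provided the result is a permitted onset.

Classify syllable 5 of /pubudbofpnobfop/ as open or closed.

closed

Vowels present: u, u, o, o, o; each is a nucleus, giving 5 syllables.
V1 /u/ – V2 /u/: just /b/ — single C goes to the following onset.
V2 /u/ – V3 /o/: /db/ splits as /d/ + /b/ (/b/ is the longest suffix that is a licit onset).
V3 /o/ – V4 /o/: /fpn/ splits as /fp/ + /n/ (/n/ is the longest suffix that is a licit onset).
V4 /o/ – V5 /o/: /bf/ splits as /b/ + /f/ (/f/ is the longest suffix that is a licit onset).
Putting it together: pu.bud.bofp.nob.fop.
Syllable 5 is /fop/ with coda /p/, so it is closed.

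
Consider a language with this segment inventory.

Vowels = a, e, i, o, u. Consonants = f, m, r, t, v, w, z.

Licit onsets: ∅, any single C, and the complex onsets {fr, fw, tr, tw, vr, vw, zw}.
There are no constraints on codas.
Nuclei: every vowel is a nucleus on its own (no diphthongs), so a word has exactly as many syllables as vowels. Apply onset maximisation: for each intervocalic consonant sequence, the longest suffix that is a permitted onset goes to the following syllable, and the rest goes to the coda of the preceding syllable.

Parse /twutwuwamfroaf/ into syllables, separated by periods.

twu.twu.wam.fro.af

Nuclei (vowels): u, u, a, o, a → 5 syllables.
σ1/σ2 boundary: /tw/ is a licit onset in full, so it all attaches to the next syllable.
σ2/σ3 boundary: /w/ is a single consonant, so it becomes the next onset.
σ3/σ4 boundary: /mfr/ splits as /m/ + /fr/ (/fr/ is the longest suffix that is a licit onset).
σ4/σ5 boundary: no consonants, so the boundary falls immediately after /o/.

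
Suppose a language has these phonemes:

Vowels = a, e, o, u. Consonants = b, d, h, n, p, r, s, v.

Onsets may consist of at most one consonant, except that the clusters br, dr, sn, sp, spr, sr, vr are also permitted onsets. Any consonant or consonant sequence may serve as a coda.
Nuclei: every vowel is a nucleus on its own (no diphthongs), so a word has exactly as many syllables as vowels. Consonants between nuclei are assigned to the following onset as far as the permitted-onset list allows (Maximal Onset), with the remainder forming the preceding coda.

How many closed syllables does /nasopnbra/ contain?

1

Nuclei (vowels): a, o, a → 3 syllables.
Between /a/ (V1) and /o/ (V2): /s/ is a single consonant, so it becomes the next onset.
Between /o/ (V2) and /a/ (V3): /pnbr/ splits as /pn/ + /br/ (/br/ is the longest suffix that is a licit onset).
Result: na.sopn.bra.
Classifying each syllable: /na/ (open), /sopn/ (closed), /bra/ (open).
Closed syllables: 1.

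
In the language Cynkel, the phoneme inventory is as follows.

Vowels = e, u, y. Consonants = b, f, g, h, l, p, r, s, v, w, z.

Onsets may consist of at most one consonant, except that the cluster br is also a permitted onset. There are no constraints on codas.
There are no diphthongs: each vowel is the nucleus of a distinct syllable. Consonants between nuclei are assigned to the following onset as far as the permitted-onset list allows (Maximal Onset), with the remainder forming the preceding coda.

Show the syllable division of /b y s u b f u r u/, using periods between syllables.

by.sub.fu.ru

Vowels present: y, u, u, u; each is a nucleus, giving 4 syllables.
/y…u/ gap (V1→V2): /s/ is a single consonant, so it becomes the next onset.
/u…u/ gap (V2→V3): /bf/ — longest licit onset from the right is /f/, leaving /b/ as coda.
/u…u/ gap (V3→V4): just /r/ — single C goes to the following onset.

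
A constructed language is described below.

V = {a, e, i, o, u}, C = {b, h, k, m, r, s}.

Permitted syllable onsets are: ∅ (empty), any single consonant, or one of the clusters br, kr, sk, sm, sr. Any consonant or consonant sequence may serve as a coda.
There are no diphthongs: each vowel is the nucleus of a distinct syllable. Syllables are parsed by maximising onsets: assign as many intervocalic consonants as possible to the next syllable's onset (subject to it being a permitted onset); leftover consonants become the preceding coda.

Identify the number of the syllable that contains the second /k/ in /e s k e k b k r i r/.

Nuclei (vowels): e, e, i → 3 syllables.
V1 /e/ – V2 /e/: /sk/ — entire cluster is a permitted onset → onset /sk/, coda ∅.
V2 /e/ – V3 /i/: /kbkr/; trying suffixes from longest down, /kr/ is the first permitted one, so coda /kb/ | onset /kr/.
Syllabification: e.skekb.krir.
The second /k/ is in the coda of syllable 2 (/skekb/).

2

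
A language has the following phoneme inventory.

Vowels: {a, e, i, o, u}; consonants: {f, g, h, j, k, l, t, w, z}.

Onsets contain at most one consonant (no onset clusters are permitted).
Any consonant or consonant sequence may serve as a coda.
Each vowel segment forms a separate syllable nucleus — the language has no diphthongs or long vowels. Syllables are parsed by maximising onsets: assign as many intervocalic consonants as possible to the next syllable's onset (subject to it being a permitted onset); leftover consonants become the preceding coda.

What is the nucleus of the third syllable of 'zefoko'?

o

Vowels present: e, o, o; each is a nucleus, giving 3 syllables.
The third nucleus (vowel 3 from the left) is /o/.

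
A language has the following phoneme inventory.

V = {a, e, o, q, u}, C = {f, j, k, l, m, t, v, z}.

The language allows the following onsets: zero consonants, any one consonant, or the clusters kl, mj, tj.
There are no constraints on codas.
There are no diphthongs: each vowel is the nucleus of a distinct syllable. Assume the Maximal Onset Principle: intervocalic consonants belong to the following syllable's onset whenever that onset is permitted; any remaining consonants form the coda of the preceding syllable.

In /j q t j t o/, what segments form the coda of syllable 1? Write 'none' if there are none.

tj

The vowels are q, o — 2 nuclei, so 2 syllables.
/q…o/ gap (V1→V2): /tjt/ — longest licit onset from the right is /t/, leaving /tj/ as coda.
Putting it together: jqtj.to.
Syllable 1 is /jqtj/: onset /j/, nucleus /q/, coda /tj/.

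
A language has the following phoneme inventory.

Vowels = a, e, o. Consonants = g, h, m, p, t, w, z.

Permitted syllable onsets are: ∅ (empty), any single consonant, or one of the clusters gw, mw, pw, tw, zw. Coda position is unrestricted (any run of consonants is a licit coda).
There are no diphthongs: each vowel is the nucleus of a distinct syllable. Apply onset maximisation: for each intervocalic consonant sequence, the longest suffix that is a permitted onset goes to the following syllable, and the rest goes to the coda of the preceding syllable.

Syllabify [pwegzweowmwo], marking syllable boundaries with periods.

pweg.zwe.ow.mwo

Vowels present: e, e, o, o; each is a nucleus, giving 4 syllables.
Between /e/ (V1) and /e/ (V2): /gzw/; trying suffixes from longest down, /zw/ is the first permitted one, so coda /g/ | onset /zw/.
Between /e/ (V2) and /o/ (V3): no consonants, so the boundary falls immediately after /e/.
Between /o/ (V3) and /o/ (V4): /wmw/; trying suffixes from longest down, /mw/ is the first permitted one, so coda /w/ | onset /mw/.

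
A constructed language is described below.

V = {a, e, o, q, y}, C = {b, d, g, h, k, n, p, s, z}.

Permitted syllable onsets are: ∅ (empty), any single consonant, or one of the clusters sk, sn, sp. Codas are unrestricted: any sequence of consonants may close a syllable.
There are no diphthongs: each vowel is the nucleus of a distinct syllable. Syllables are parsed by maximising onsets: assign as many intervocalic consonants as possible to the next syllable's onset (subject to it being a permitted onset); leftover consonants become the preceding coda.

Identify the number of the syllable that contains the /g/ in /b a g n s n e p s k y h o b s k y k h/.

1

The vowels are a, e, y, o, y — 5 nuclei, so 5 syllables.
V1 /a/ – V2 /e/: /gnsn/ — longest licit onset from the right is /sn/, leaving /gn/ as coda.
V2 /e/ – V3 /y/: /psk/ splits as /p/ + /sk/ (/sk/ is the longest suffix that is a licit onset).
V3 /y/ – V4 /o/: /h/ is a single consonant, so it becomes the next onset.
V4 /o/ – V5 /y/: /bsk/ — longest licit onset from the right is /sk/, leaving /b/ as coda.
Putting it together: bagn.snep.sky.hob.skykh.
The /g/ is in the coda of syllable 1 (/bagn/).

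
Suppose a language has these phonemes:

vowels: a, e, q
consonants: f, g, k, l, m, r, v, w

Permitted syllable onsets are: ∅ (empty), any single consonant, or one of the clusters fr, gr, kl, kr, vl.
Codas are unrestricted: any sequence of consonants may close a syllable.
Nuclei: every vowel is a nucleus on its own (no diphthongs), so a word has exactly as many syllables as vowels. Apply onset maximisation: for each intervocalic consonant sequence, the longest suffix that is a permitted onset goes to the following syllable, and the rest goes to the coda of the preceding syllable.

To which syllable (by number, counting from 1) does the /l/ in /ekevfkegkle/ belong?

4

The vowels are e, e, e, e — 4 nuclei, so 4 syllables.
V1 /e/ – V2 /e/: /k/ is a single consonant, so it becomes the next onset.
V2 /e/ – V3 /e/: cluster /vfk/ — the longest permitted-onset suffix is /k/; onset = /k/, preceding coda = /vf/.
V3 /e/ – V4 /e/: /gkl/ splits as /g/ + /kl/ (/kl/ is the longest suffix that is a licit onset).
Syllabification: e.kevf.keg.kle.
The /l/ is in the onset of syllable 4 (/kle/).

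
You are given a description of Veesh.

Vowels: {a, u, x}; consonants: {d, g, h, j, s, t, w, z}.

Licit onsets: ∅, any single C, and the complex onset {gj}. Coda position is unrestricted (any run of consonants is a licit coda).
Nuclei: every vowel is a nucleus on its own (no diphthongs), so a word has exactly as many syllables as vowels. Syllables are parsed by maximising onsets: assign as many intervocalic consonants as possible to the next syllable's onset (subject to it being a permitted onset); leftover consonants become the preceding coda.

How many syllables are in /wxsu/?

2

Vowels present: x, u; each is a nucleus, giving 2 syllables.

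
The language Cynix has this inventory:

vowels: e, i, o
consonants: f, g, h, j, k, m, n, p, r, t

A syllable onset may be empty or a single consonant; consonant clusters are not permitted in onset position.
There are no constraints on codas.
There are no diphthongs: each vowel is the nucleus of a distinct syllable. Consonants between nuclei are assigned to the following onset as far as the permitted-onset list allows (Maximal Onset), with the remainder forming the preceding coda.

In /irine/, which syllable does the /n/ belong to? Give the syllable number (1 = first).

3

Vowels present: i, i, e; each is a nucleus, giving 3 syllables.
V1 /i/ – V2 /i/: /r/ → onset of the next syllable (single consonants are always licit onsets).
V2 /i/ – V3 /e/: just /n/ — single C goes to the following onset.
Result: i.ri.ne.
The /n/ is in the onset of syllable 3 (/ne/).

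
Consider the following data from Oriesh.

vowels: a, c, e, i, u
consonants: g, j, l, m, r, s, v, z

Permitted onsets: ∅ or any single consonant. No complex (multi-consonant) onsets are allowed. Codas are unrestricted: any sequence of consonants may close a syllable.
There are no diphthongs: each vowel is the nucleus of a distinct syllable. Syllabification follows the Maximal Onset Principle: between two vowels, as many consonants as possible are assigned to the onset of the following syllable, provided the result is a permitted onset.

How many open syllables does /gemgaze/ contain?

Nuclei (vowels): e, a, e → 3 syllables.
Between /e/ (V1) and /a/ (V2): /mg/ — longest licit onset from the right is /g/, leaving /m/ as coda.
Between /a/ (V2) and /e/ (V3): just /z/ — single C goes to the following onset.
Putting it together: gem.ga.ze.
Classifying each syllable: /gem/ (closed), /ga/ (open), /ze/ (open).
Open syllables: 2.

2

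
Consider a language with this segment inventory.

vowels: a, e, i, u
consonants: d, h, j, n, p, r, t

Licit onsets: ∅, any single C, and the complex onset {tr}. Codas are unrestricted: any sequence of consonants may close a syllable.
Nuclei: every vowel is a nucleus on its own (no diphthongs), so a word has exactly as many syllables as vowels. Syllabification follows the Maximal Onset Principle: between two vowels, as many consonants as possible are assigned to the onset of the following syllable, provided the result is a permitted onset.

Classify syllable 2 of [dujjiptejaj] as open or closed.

closed

Nuclei (vowels): u, i, e, a → 4 syllables.
/u…i/ gap (V1→V2): cluster /jj/ — the longest permitted-onset suffix is /j/; onset = /j/, preceding coda = /j/.
/i…e/ gap (V2→V3): cluster /pt/ — the longest permitted-onset suffix is /t/; onset = /t/, preceding coda = /p/.
/e…a/ gap (V3→V4): /j/ → onset of the next syllable (single consonants are always licit onsets).
Putting it together: duj.jip.te.jaj.
Syllable 2 is /jip/ with coda /p/, so it is closed.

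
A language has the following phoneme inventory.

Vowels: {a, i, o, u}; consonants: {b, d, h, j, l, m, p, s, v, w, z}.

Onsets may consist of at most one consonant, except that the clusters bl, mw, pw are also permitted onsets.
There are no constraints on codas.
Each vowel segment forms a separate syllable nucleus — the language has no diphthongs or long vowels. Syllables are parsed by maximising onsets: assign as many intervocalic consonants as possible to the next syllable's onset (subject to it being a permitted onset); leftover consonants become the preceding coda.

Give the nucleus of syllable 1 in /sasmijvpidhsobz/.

a

Vowels present: a, i, i, o; each is a nucleus, giving 4 syllables.
The first nucleus (vowel 1 from the left) is /a/.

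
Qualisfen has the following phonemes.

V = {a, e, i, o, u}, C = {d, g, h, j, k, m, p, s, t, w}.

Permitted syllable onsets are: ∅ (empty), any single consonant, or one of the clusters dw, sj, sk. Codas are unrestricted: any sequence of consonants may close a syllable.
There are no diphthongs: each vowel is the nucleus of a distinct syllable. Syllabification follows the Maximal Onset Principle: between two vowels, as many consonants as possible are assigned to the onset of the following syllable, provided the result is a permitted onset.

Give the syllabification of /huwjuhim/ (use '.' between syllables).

The vowels are u, u, i — 3 nuclei, so 3 syllables.
σ1/σ2 boundary: /wj/; trying suffixes from longest down, /j/ is the first permitted one, so coda /w/ | onset /j/.
σ2/σ3 boundary: /h/ → onset of the next syllable (single consonants are always licit onsets).

huw.ju.him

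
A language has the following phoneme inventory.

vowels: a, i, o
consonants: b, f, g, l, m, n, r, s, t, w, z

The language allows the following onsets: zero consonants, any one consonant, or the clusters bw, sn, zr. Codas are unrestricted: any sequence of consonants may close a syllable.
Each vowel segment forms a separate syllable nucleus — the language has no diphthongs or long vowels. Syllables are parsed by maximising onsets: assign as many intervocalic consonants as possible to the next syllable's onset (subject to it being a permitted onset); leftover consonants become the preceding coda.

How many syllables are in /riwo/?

2

Vowels present: i, o; each is a nucleus, giving 2 syllables.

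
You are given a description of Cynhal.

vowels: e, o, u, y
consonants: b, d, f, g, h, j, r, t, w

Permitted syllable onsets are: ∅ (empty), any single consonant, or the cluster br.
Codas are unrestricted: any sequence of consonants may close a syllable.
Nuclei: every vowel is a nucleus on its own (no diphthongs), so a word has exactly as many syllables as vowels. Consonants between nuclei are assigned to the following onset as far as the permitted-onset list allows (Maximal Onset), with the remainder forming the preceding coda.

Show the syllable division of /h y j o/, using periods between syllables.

Nuclei (vowels): y, o → 2 syllables.
/y…o/ gap (V1→V2): just /j/ — single C goes to the following onset.

hy.jo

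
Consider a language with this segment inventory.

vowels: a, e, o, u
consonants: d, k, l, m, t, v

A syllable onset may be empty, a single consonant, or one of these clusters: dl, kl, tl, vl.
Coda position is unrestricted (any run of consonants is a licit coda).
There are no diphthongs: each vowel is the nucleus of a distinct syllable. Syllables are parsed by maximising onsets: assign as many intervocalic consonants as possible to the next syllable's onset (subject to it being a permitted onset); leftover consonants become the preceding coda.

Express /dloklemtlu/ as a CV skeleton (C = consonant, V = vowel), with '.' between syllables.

Vowels present: o, e, u; each is a nucleus, giving 3 syllables.
σ1/σ2 boundary: /kl/ — entire cluster is a permitted onset → onset /kl/, coda ∅.
σ2/σ3 boundary: /mtl/ splits as /m/ + /tl/ (/tl/ is the longest suffix that is a licit onset).
So the parse is dlo.klem.tlu.
Mapping each syllable to C/V: /dlo/ → CCV, /klem/ → CCVC, /tlu/ → CCV.

CCV.CCVC.CCV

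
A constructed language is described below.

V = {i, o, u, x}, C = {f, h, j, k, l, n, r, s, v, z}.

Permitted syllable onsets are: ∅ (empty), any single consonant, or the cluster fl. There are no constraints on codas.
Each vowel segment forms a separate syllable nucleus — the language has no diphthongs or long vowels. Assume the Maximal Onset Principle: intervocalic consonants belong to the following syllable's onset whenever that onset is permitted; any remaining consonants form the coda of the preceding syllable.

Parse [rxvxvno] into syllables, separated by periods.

Nuclei (vowels): x, x, o → 3 syllables.
σ1/σ2 boundary: just /v/ — single C goes to the following onset.
σ2/σ3 boundary: cluster /vn/ — the longest permitted-onset suffix is /n/; onset = /n/, preceding coda = /v/.

rx.vxv.no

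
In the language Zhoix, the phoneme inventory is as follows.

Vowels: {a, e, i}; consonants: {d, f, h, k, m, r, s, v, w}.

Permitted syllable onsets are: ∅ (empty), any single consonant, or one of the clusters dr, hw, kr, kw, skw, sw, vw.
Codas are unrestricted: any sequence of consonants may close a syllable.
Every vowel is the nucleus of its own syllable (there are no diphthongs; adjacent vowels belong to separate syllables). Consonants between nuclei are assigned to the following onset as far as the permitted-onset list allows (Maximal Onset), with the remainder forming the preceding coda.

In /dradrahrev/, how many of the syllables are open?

1

Vowels present: a, a, e; each is a nucleus, giving 3 syllables.
Between /a/ (V1) and /a/ (V2): cluster /dr/ — /dr/ is itself a permitted onset, so the whole cluster goes right; preceding coda = ∅.
Between /a/ (V2) and /e/ (V3): /hr/; trying suffixes from longest down, /r/ is the first permitted one, so coda /h/ | onset /r/.
Result: dra.drah.rev.
Classifying each syllable: /dra/ (open), /drah/ (closed), /rev/ (closed).
Open syllables: 1.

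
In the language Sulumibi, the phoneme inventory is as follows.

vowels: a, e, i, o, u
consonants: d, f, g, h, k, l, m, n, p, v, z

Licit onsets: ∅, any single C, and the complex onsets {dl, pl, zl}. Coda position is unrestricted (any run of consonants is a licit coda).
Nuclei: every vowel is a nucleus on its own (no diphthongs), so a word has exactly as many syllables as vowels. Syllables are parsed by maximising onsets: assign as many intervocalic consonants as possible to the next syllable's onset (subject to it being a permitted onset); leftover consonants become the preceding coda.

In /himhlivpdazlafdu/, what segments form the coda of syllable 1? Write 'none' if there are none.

Vowels present: i, i, a, a, u; each is a nucleus, giving 5 syllables.
V1 /i/ – V2 /i/: /mhl/ splits as /mh/ + /l/ (/l/ is the longest suffix that is a licit onset).
V2 /i/ – V3 /a/: cluster /vpd/ — the longest permitted-onset suffix is /d/; onset = /d/, preceding coda = /vp/.
V3 /a/ – V4 /a/: /zl/ — entire cluster is a permitted onset → onset /zl/, coda ∅.
V4 /a/ – V5 /u/: /fd/ splits as /f/ + /d/ (/d/ is the longest suffix that is a licit onset).
Result: himh.livp.da.zlaf.du.
Syllable 1 is /himh/: onset /h/, nucleus /i/, coda /mh/.

mh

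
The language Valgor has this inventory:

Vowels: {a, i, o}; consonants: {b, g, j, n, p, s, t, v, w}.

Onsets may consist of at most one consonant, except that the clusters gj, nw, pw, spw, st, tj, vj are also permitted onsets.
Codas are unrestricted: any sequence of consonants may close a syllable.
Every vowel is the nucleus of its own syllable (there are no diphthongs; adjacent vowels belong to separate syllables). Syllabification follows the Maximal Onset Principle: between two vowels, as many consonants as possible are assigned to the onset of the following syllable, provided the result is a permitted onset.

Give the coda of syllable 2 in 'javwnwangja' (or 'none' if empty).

n

The vowels are a, a, a — 3 nuclei, so 3 syllables.
σ1/σ2 boundary: /vwnw/; trying suffixes from longest down, /nw/ is the first permitted one, so coda /vw/ | onset /nw/.
σ2/σ3 boundary: /ngj/ — longest licit onset from the right is /gj/, leaving /n/ as coda.
So the parse is javw.nwan.gja.
Syllable 2 is /nwan/: onset /nw/, nucleus /a/, coda /n/.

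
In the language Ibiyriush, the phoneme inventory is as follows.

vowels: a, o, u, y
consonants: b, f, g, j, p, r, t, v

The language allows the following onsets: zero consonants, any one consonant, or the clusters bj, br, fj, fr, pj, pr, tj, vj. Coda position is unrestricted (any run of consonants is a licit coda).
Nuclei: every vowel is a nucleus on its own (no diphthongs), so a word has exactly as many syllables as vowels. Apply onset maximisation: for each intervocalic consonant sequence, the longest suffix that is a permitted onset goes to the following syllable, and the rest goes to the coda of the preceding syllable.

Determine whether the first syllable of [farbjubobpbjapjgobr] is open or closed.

The vowels are a, u, o, a, o — 5 nuclei, so 5 syllables.
Between /a/ (V1) and /u/ (V2): /rbj/; trying suffixes from longest down, /bj/ is the first permitted one, so coda /r/ | onset /bj/.
Between /u/ (V2) and /o/ (V3): /b/ is a single consonant, so it becomes the next onset.
Between /o/ (V3) and /a/ (V4): /bpbj/ splits as /bp/ + /bj/ (/bj/ is the longest suffix that is a licit onset).
Between /a/ (V4) and /o/ (V5): /pjg/; trying suffixes from longest down, /g/ is the first permitted one, so coda /pj/ | onset /g/.
Syllabification: far.bju.bobp.bjapj.gobr.
Syllable 1 is /far/ with coda /r/, so it is closed.

closed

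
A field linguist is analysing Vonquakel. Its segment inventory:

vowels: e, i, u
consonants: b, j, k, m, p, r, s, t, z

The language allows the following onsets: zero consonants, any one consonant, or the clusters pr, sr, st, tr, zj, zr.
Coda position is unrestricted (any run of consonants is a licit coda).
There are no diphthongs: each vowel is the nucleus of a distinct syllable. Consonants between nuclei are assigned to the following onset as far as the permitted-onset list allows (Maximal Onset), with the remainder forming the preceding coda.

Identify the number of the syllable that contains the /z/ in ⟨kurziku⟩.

The vowels are u, i, u — 3 nuclei, so 3 syllables.
Between /u/ (V1) and /i/ (V2): cluster /rz/ — the longest permitted-onset suffix is /z/; onset = /z/, preceding coda = /r/.
Between /i/ (V2) and /u/ (V3): just /k/ — single C goes to the following onset.
So the parse is kur.zi.ku.
The /z/ is in the onset of syllable 2 (/zi/).

2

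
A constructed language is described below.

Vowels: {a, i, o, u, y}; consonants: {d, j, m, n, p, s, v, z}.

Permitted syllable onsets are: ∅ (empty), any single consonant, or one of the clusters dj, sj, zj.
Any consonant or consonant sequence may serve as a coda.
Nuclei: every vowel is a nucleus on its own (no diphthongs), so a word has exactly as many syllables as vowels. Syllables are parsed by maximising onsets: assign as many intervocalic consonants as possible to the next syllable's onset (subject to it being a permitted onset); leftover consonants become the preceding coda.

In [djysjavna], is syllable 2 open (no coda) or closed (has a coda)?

Nuclei (vowels): y, a, a → 3 syllables.
σ1/σ2 boundary: /sj/ is a licit onset in full, so it all attaches to the next syllable.
σ2/σ3 boundary: cluster /vn/ — the longest permitted-onset suffix is /n/; onset = /n/, preceding coda = /v/.
Syllabification: djy.sjav.na.
Syllable 2 is /sjav/ with coda /v/, so it is closed.

closed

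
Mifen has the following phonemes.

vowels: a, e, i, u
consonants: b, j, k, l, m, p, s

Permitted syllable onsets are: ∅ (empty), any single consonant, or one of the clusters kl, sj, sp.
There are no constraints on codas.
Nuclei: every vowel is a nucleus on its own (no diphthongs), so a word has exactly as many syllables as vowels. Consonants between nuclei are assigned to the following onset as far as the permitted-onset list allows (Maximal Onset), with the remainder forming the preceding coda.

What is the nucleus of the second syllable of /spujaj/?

Nuclei (vowels): u, a → 2 syllables.
The second nucleus (vowel 2 from the left) is /a/.

a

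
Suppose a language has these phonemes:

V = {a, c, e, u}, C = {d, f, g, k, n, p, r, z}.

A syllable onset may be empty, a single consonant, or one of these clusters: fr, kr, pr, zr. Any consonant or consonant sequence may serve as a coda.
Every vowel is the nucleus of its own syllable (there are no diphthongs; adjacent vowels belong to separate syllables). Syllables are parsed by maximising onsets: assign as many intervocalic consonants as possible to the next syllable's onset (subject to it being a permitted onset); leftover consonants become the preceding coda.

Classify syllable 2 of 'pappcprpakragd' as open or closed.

closed

Nuclei (vowels): a, c, a, a → 4 syllables.
/a…c/ gap (V1→V2): /pp/ splits as /p/ + /p/ (/p/ is the longest suffix that is a licit onset).
/c…a/ gap (V2→V3): /prp/ — longest licit onset from the right is /p/, leaving /pr/ as coda.
/a…a/ gap (V3→V4): /kr/ is a licit onset in full, so it all attaches to the next syllable.
Putting it together: pap.pcpr.pa.kragd.
Syllable 2 is /pcpr/ with coda /pr/, so it is closed.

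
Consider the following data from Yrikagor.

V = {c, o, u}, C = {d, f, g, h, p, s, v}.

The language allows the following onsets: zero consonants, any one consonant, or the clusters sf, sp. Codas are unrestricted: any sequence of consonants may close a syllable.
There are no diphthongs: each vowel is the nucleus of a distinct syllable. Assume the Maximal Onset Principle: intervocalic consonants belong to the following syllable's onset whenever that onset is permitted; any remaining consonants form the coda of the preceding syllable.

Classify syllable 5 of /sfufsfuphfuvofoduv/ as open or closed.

open

Vowels present: u, u, u, o, o, u; each is a nucleus, giving 6 syllables.
Between /u/ (V1) and /u/ (V2): /fsf/; trying suffixes from longest down, /sf/ is the first permitted one, so coda /f/ | onset /sf/.
Between /u/ (V2) and /u/ (V3): /phf/ — longest licit onset from the right is /f/, leaving /ph/ as coda.
Between /u/ (V3) and /o/ (V4): /v/ is a single consonant, so it becomes the next onset.
Between /o/ (V4) and /o/ (V5): just /f/ — single C goes to the following onset.
Between /o/ (V5) and /u/ (V6): /d/ → onset of the next syllable (single consonants are always licit onsets).
Result: sfuf.sfuph.fu.vo.fo.duv.
Syllable 5 is /fo/; it ends in its nucleus with no coda, so it is open.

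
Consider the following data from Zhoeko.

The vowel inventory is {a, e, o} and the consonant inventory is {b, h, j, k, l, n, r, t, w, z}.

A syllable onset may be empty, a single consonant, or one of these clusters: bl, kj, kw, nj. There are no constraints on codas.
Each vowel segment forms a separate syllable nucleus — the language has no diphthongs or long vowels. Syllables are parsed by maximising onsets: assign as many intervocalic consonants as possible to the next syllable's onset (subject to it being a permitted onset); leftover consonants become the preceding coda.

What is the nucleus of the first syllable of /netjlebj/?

The vowels are e, e — 2 nuclei, so 2 syllables.
The first nucleus (vowel 1 from the left) is /e/.

e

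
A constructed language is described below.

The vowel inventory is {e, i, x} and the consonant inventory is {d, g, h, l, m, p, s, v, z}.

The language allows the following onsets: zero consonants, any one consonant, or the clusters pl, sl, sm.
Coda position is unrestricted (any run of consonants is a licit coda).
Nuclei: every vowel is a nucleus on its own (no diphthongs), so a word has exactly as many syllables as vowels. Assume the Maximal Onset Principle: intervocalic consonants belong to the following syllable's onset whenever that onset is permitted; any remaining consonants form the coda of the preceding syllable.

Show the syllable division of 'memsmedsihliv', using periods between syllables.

mem.smed.sih.liv

Nuclei (vowels): e, e, i, i → 4 syllables.
σ1/σ2 boundary: cluster /msm/ — the longest permitted-onset suffix is /sm/; onset = /sm/, preceding coda = /m/.
σ2/σ3 boundary: /ds/; trying suffixes from longest down, /s/ is the first permitted one, so coda /d/ | onset /s/.
σ3/σ4 boundary: /hl/; trying suffixes from longest down, /l/ is the first permitted one, so coda /h/ | onset /l/.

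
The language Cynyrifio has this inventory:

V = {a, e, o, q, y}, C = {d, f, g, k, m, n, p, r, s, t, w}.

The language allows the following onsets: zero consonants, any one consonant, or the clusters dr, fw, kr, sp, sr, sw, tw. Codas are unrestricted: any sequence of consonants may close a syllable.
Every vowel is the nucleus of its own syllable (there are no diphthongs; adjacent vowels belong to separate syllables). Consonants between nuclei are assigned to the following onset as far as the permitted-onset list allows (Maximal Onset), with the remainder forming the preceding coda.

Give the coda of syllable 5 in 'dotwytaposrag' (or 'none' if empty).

g

Nuclei (vowels): o, y, a, o, a → 5 syllables.
σ1/σ2 boundary: /tw/ — entire cluster is a permitted onset → onset /tw/, coda ∅.
σ2/σ3 boundary: just /t/ — single C goes to the following onset.
σ3/σ4 boundary: just /p/ — single C goes to the following onset.
σ4/σ5 boundary: /sr/ — entire cluster is a permitted onset → onset /sr/, coda ∅.
Putting it together: do.twy.ta.po.srag.
Syllable 5 is /srag/: onset /sr/, nucleus /a/, coda /g/.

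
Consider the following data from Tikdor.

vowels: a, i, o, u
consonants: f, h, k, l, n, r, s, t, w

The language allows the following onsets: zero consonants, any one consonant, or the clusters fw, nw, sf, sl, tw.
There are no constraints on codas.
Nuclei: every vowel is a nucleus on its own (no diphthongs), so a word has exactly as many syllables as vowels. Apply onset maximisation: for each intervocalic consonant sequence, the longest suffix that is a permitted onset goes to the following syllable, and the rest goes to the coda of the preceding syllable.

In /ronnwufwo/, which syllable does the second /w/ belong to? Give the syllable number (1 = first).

The vowels are o, u, o — 3 nuclei, so 3 syllables.
V1 /o/ – V2 /u/: /nnw/; trying suffixes from longest down, /nw/ is the first permitted one, so coda /n/ | onset /nw/.
V2 /u/ – V3 /o/: /fw/ is a licit onset in full, so it all attaches to the next syllable.
Putting it together: ron.nwu.fwo.
The second /w/ is in the onset of syllable 3 (/fwo/).

3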